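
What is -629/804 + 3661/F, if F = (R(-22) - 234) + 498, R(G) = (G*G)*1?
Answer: 309119/75174 ≈ 4.1120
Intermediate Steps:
R(G) = G² (R(G) = G²*1 = G²)
F = 748 (F = ((-22)² - 234) + 498 = (484 - 234) + 498 = 250 + 498 = 748)
-629/804 + 3661/F = -629/804 + 3661/748 = 309119/75174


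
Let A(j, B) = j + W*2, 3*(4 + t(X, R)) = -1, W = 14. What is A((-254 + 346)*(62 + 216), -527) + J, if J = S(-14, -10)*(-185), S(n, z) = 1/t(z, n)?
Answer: 333407/13 ≈ 25647.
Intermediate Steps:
t(X, R) = -13/3 (t(X, R) = -4 + (1/3)*(-1) = -4 - 1/3 = -13/3)
S(n, z) = -3/13 (S(n, z) = 1/(-13/3) = -3/13)
J = 555/13 (J = -3/13*(-185) = 555/13 ≈ 42.692)
A(j, B) = 28 + j (A(j, B) = j + 14*2 = j + 28 = 28 + j)
A((-254 + 346)*(62 + 216), -527) + J = (28 + (-254 + 346)*(62 + 216)) + 555/13 = (28 + 92*278) + 555/13 = (28 + 25576) + 555/13 = 25604 + 555/13 = 333407/13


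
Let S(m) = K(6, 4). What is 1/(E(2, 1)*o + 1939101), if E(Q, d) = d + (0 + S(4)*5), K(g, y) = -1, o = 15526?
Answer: 1/1876997 ≈ 5.3277e-7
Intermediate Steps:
S(m) = -1
E(Q, d) = -5 + d (E(Q, d) = d + (0 - 1*5) = d + (0 - 5) = d - 5 = -5 + d)
1/(E(2, 1)*o + 1939101) = 1/((-5 + 1)*15526 + 1939101) = 1/(-4*15526 + 1939101) = 1/(-62104 + 1939101) = 1/1876997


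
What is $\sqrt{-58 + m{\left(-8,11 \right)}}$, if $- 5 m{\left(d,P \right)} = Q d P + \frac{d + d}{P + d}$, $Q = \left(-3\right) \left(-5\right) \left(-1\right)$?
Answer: $\frac{i \sqrt{72210}}{15} \approx 17.915 i$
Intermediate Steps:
$Q = -15$ ($Q = 15 \left(-1\right) = -15$)
$m{\left(d,P \right)} = 3 P d - \frac{2 d}{5 \left(P + d\right)}$ ($m{\left(d,P \right)} = - \frac{- 15 d P + \frac{d + d}{P + d}}{5} = - \frac{- 15 P d + \frac{2 d}{P + d}}{5} = 3 P d - \frac{2 d}{5 \left(P + d\right)}$)
$\sqrt{-58 + m{\left(-8,11 \right)}} = \sqrt{-58 + \frac{1}{5} \left(-8\right) \frac{1}{11 - 8} \left(-2 + 15 \cdot 11^{2} + 15 \cdot 11 \left(-8\right)\right)} = \sqrt{-58 + \frac{1}{5} \left(-8\right) \frac{1}{3} \left(-2 + 15 \cdot 121 - 1320\right)} = \sqrt{-58 + \frac{1}{5} \left(-8\right) \frac{1}{3} \left(-2 + 1815 - 1320\right)} = \sqrt{-58 + \frac{1}{5} \left(-8\right) \frac{1}{3} \cdot 493} = \sqrt{-58 - \frac{3944}{15}} = \sqrt{- \frac{4814}{15}} = \frac{i \sqrt{72210}}{15}$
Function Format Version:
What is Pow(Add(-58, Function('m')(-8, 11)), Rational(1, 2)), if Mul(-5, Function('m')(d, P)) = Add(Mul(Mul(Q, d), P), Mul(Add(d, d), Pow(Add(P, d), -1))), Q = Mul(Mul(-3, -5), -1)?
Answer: Mul(Rational(1, 15), I, Pow(72210, Rational(1, 2))) ≈ Mul(17.915, I)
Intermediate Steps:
Q = -15 (Q = Mul(15, -1) = -15)
Function('m')(d, P) = Add(Mul(3, P, d), Mul(Rational(-2, 5), d, Pow(Add(P, d), -1))) (Function('m')(d, P) = Mul(Rational(-1, 5), Add(Mul(Mul(-15, d), P), Mul(Add(d, d), Pow(Add(P, d), -1)))) = Mul(Rational(-1, 5), Add(Mul(-15, P, d), Mul(Mul(2, d), Pow(Add(P, d), -1)))) = Mul(Rational(-1, 5), Add(Mul(-15, P, d), Mul(2, d, Pow(Add(P, d), -1)))) = Add(Mul(3, P, d), Mul(Rational(-2, 5), d, Pow(Add(P, d), -1))))
Pow(Add(-58, Function('m')(-8, 11)), Rational(1, 2)) = Pow(Add(-58, Mul(Rational(1, 5), -8, Pow(Add(11, -8), -1), Add(-2, Mul(15, Pow(11, 2)), Mul(15, 11, -8)))), Rational(1, 2)) = Pow(Add(-58, Mul(Rational(1, 5), -8, Pow(3, -1), Add(-2, Mul(15, 121), -1320))), Rational(1, 2)) = Pow(Add(-58, Mul(Rational(1, 5), -8, Rational(1, 3), Add(-2, 1815, -1320))), Rational(1, 2)) = Pow(Add(-58, Mul(Rational(1, 5), -8, Rational(1, 3), 493)), Rational(1, 2)) = Pow(Add(-58, Rational(-3944, 15)), Rational(1, 2)) = Pow(Rational(-4814, 15), Rational(1, 2)) = Mul(Rational(1, 15), I, Pow(72210, Rational(1, 2)))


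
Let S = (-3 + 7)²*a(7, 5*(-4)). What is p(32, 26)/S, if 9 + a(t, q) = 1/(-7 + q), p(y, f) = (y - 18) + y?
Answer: -621/1952 ≈ -0.31814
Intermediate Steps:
p(y, f) = -18 + 2*y (p(y, f) = (-18 + y) + y = -18 + 2*y)
a(t, q) = -9 + 1/(-7 + q)
S = -3904/27 (S = (-3 + 7)²*((64 - 45*(-4))/(-7 + 5*(-4))) = 4²*((64 - 9*(-20))/(-7 - 20)) = 16*((64 + 180)/(-27)) = 16*(-1/27*244) = 16*(-244/27) = -3904/27 ≈ -144.59)
p(32, 26)/S = (-18 + 2*32)/(-3904/27) = (-18 + 64)*(-27/3904) = 46*(-27/3904) = -621/1952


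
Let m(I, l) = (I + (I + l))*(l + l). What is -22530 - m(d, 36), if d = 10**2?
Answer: -39522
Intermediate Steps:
d = 100
m(I, l) = 2*l*(l + 2*I) (m(I, l) = (l + 2*I)*(2*l) = 2*l*(l + 2*I))
-22530 - m(d, 36) = -22530 - 2*36*(36 + 2*100) = -22530 - 2*36*(36 + 200) = -22530 - 2*36*236 = -22530 - 1*16992 = -22530 - 16992 = -39522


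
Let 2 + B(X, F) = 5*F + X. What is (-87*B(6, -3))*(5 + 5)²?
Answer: 95700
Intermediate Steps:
B(X, F) = -2 + X + 5*F (B(X, F) = -2 + (5*F + X) = -2 + (X + 5*F) = -2 + X + 5*F)
(-87*B(6, -3))*(5 + 5)² = (-87*(-2 + 6 + 5*(-3)))*(5 + 5)² = -87*(-2 + 6 - 15)*10² = -87*(-11)*100 = 957*100 = 95700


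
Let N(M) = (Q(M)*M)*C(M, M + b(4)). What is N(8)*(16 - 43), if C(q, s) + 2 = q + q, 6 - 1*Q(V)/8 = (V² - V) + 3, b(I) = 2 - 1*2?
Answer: 1282176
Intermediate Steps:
b(I) = 0 (b(I) = 2 - 2 = 0)
Q(V) = 24 - 8*V² + 8*V (Q(V) = 48 - 8*((V² - V) + 3) = 48 - 8*(3 + V² - V) = 48 + (-24 - 8*V² + 8*V) = 24 - 8*V² + 8*V)
C(q, s) = -2 + 2*q (C(q, s) = -2 + (q + q) = -2 + 2*q)
N(M) = M*(-2 + 2*M)*(24 - 8*M² + 8*M) (N(M) = ((24 - 8*M² + 8*M)*M)*(-2 + 2*M) = (M*(24 - 8*M² + 8*M))*(-2 + 2*M) = M*(-2 + 2*M)*(24 - 8*M² + 8*M))
N(8)*(16 - 43) = (16*8*(-1 + 8)*(3 + 8 - 1*8²))*(16 - 43) = (16*8*7*(3 + 8 - 1*64))*(-27) = (16*8*7*(3 + 8 - 64))*(-27) = (16*8*7*(-53))*(-27) = -47488*(-27) = 1282176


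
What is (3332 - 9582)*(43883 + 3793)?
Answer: -297975000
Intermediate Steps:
(3332 - 9582)*(43883 + 3793) = -6250*47676 = -297975000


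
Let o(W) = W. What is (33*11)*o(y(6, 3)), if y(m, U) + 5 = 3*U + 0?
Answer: 1452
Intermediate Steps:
y(m, U) = -5 + 3*U (y(m, U) = -5 + (3*U + 0) = -5 + 3*U)
(33*11)*o(y(6, 3)) = (33*11)*(-5 + 3*3) = 363*(-5 + 9) = 363*4 = 1452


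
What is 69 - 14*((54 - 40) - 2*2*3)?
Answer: 41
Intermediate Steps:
69 - 14*((54 - 40) - 2*2*3) = 69 - 14*(14 - 4*3) = 69 - 14*(14 - 12) = 69 - 14*2 = 69 - 28 = 41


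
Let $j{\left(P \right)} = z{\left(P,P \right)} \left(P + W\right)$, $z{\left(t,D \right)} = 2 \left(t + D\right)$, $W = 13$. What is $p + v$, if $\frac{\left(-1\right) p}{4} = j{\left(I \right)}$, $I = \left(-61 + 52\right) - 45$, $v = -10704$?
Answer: $-46128$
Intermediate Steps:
$z{\left(t,D \right)} = 2 D + 2 t$ ($z{\left(t,D \right)} = 2 \left(D + t\right) = 2 D + 2 t$)
$I = -54$ ($I = -9 - 45 = -54$)
$j{\left(P \right)} = 4 P \left(13 + P\right)$ ($j{\left(P \right)} = \left(2 P + 2 P\right) \left(P + 13\right) = 4 P \left(13 + P\right)$)
$p = -35424$ ($p = - 4 \cdot 4 \left(-54\right) \left(13 - 54\right) = - 4 \cdot 4 \left(-54\right) \left(-41\right) = \left(-4\right) 8856 = -35424$)
$p + v = -35424 - 10704 = -46128$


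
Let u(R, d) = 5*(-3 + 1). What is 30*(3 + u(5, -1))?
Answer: -210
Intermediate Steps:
u(R, d) = -10 (u(R, d) = 5*(-2) = -10)
30*(3 + u(5, -1)) = 30*(3 - 10) = 30*(-7) = -210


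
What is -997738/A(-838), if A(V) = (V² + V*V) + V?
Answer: -498869/701825 ≈ -0.71082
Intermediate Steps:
A(V) = V + 2*V² (A(V) = (V² + V²) + V = 2*V² + V = V + 2*V²)
-997738/A(-838) = -997738*(-1/(838*(1 + 2*(-838)))) = -997738*(-1/(838*(1 - 1676))) = -997738/((-838*(-1675))) = -997738/1403650 = -997738*1/1403650 = -498869/701825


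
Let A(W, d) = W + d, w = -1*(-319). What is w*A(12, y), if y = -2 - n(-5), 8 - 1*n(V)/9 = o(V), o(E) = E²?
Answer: 51997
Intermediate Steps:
n(V) = 72 - 9*V²
w = 319
y = 151 (y = -2 - (72 - 9*(-5)²) = -2 - (72 - 9*25) = -2 - (72 - 225) = -2 - 1*(-153) = -2 + 153 = 151)
w*A(12, y) = 319*(12 + 151) = 319*163 = 51997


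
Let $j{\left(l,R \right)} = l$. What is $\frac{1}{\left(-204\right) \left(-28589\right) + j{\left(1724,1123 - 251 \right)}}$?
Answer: $\frac{1}{5833880} \approx 1.7141 \cdot 10^{-7}$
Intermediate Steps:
$\frac{1}{\left(-204\right) \left(-28589\right) + j{\left(1724,1123 - 251 \right)}} = \frac{1}{\left(-204\right) \left(-28589\right) + 1724} = \frac{1}{5832156 + 1724} = \frac{1}{5833880}$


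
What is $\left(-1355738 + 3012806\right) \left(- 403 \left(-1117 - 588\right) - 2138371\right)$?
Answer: $-2404829877408$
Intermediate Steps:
$\left(-1355738 + 3012806\right) \left(- 403 \left(-1117 - 588\right) - 2138371\right) = 1657068 \left(\left(-403\right) \left(-1705\right) - 2138371\right) = 1657068 \left(687115 - 2138371\right) = 1657068 \left(-1451256\right) = -2404829877408$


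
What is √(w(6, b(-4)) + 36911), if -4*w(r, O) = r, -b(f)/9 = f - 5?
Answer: √147638/2 ≈ 192.12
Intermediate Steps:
b(f) = 45 - 9*f (b(f) = -9*(f - 5) = -9*(-5 + f) = 45 - 9*f)
w(r, O) = -r/4
√(w(6, b(-4)) + 36911) = √(-¼*6 + 36911) = √(-3/2 + 36911) = √(73819/2) = √147638/2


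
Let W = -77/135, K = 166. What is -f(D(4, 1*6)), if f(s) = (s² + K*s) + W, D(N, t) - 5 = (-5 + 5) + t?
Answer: -262768/135 ≈ -1946.4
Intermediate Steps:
W = -77/135 (W = -77*1/135 = -77/135 ≈ -0.57037)
D(N, t) = 5 + t (D(N, t) = 5 + ((-5 + 5) + t) = 5 + (0 + t) = 5 + t)
f(s) = -77/135 + s² + 166*s (f(s) = (s² + 166*s) - 77/135 = -77/135 + s² + 166*s)
-f(D(4, 1*6)) = -(-77/135 + (5 + 1*6)² + 166*(5 + 1*6)) = -(-77/135 + (5 + 6)² + 166*(5 + 6)) = -(-77/135 + 11² + 166*11) = -(-77/135 + 121 + 1826) = -1*262768/135 = -262768/135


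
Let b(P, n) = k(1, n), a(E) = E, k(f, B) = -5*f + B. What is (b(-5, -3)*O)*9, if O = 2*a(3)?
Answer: -432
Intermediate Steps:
k(f, B) = B - 5*f
b(P, n) = -5 + n (b(P, n) = n - 5*1 = n - 5 = -5 + n)
O = 6 (O = 2*3 = 6)
(b(-5, -3)*O)*9 = ((-5 - 3)*6)*9 = -8*6*9 = -48*9 = -432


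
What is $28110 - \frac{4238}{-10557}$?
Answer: $\frac{296761508}{10557} \approx 28110.0$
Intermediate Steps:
$28110 - \frac{4238}{-10557} = 28110 - - \frac{4238}{10557} = 28110 + \frac{4238}{10557} = \frac{296761508}{10557}$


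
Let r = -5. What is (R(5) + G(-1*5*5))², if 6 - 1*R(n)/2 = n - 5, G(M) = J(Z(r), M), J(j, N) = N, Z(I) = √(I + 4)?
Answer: 169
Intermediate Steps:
Z(I) = √(4 + I)
G(M) = M
R(n) = 22 - 2*n (R(n) = 12 - 2*(n - 5) = 12 - 2*(-5 + n) = 12 + (10 - 2*n) = 22 - 2*n)
(R(5) + G(-1*5*5))² = ((22 - 2*5) - 1*5*5)² = ((22 - 10) - 5*5)² = (12 - 25)² = (-13)² = 169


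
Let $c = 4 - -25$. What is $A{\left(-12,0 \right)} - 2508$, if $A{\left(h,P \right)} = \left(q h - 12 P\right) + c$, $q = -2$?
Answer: $-2455$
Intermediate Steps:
$c = 29$ ($c = 4 + 25 = 29$)
$A{\left(h,P \right)} = 29 - 12 P - 2 h$ ($A{\left(h,P \right)} = \left(- 2 h - 12 P\right) + 29 = \left(- 12 P - 2 h\right) + 29 = 29 - 12 P - 2 h$)
$A{\left(-12,0 \right)} - 2508 = \left(29 - 0 - -24\right) - 2508 = \left(29 + 0 + 24\right) - 2508 = 53 - 2508 = -2455$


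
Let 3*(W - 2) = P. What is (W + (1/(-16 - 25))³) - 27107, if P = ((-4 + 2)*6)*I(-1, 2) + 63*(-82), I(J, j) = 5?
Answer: -1988164088/68921 ≈ -28847.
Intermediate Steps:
P = -5226 (P = ((-4 + 2)*6)*5 + 63*(-82) = -2*6*5 - 5166 = -12*5 - 5166 = -60 - 5166 = -5226)
W = -1740 (W = 2 + (⅓)*(-5226) = 2 - 1742 = -1740)
(W + (1/(-16 - 25))³) - 27107 = (-1740 + (1/(-16 - 25))³) - 27107 = (-1740 + (1/(-41))³) - 27107 = (-1740 + (-1/41)³) - 27107 = (-1740 - 1/68921) - 27107 = -119922541/68921 - 27107 = -1988164088/68921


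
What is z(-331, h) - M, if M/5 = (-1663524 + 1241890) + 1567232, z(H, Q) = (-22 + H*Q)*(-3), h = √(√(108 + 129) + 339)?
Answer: -5727924 + 993*√(339 + √237) ≈ -5.7092e+6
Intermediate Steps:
h = √(339 + √237) (h = √(√237 + 339) = √(339 + √237) ≈ 18.825)
z(H, Q) = 66 - 3*H*Q
M = 5727990 (M = 5*((-1663524 + 1241890) + 1567232) = 5*(-421634 + 1567232) = 5*1145598 = 5727990)
z(-331, h) - M = (66 - 3*(-331)*√(339 + √237)) - 1*5727990 = (66 + 993*√(339 + √237)) - 5727990 = -5727924 + 993*√(339 + √237)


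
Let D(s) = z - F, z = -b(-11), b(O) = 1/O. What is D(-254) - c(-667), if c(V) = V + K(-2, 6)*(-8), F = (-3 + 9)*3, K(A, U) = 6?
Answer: 7668/11 ≈ 697.09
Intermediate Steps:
F = 18 (F = 6*3 = 18)
c(V) = -48 + V (c(V) = V + 6*(-8) = V - 48 = -48 + V)
z = 1/11 (z = -1/(-11) = -1*(-1/11) = 1/11 ≈ 0.090909)
D(s) = -197/11 (D(s) = 1/11 - 1*18 = 1/11 - 18 = -197/11)
D(-254) - c(-667) = -197/11 - (-48 - 667) = -197/11 - 1*(-715) = -197/11 + 715 = 7668/11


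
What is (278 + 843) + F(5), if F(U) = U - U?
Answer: 1121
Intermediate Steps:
F(U) = 0
(278 + 843) + F(5) = (278 + 843) + 0 = 1121 + 0 = 1121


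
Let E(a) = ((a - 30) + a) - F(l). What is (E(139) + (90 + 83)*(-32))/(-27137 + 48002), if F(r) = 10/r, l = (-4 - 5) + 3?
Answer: -15859/62595 ≈ -0.25336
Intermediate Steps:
l = -6 (l = -9 + 3 = -6)
E(a) = -85/3 + 2*a (E(a) = ((a - 30) + a) - 10/(-6) = ((-30 + a) + a) - 10*(-1)/6 = (-30 + 2*a) - 1*(-5/3) = (-30 + 2*a) + 5/3 = -85/3 + 2*a)
(E(139) + (90 + 83)*(-32))/(-27137 + 48002) = ((-85/3 + 2*139) + (90 + 83)*(-32))/(-27137 + 48002) = ((-85/3 + 278) + 173*(-32))/20865 = (749/3 - 5536)*(1/20865) = -15859/3*1/20865 = -15859/62595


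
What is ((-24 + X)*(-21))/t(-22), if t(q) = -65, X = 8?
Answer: -336/65 ≈ -5.1692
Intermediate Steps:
((-24 + X)*(-21))/t(-22) = ((-24 + 8)*(-21))/(-65) = -16*(-21)*(-1/65) = 336*(-1/65) = -336/65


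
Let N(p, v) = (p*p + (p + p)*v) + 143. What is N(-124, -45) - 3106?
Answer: 23573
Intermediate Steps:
N(p, v) = 143 + p² + 2*p*v (N(p, v) = (p² + (2*p)*v) + 143 = (p² + 2*p*v) + 143 = 143 + p² + 2*p*v)
N(-124, -45) - 3106 = (143 + (-124)² + 2*(-124)*(-45)) - 3106 = (143 + 15376 + 11160) - 3106 = 26679 - 3106 = 23573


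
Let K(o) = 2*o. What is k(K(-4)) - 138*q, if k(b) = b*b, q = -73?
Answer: 10138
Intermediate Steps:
k(b) = b²
k(K(-4)) - 138*q = (2*(-4))² - 138*(-73) = (-8)² + 10074 = 64 + 10074 = 10138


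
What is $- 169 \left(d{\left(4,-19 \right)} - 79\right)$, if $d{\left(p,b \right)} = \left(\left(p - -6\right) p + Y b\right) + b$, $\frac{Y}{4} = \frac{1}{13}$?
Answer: $10790$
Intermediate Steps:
$Y = \frac{4}{13} \approx 0.30769$
$d{\left(p,b \right)} = \frac{17 b}{13} + p \left(6 + p\right)$ ($d{\left(p,b \right)} = \left(\left(p - -6\right) p + \frac{4 b}{13}\right) + b = \left(\left(p + 6\right) p + \frac{4 b}{13}\right) + b = \left(\left(6 + p\right) p + \frac{4 b}{13}\right) + b = \left(p \left(6 + p\right) + \frac{4 b}{13}\right) + b = \left(\frac{4 b}{13} + p \left(6 + p\right)\right) + b = \frac{17 b}{13} + p \left(6 + p\right)$)
$- 169 \left(d{\left(4,-19 \right)} - 79\right) = - 169 \left(\left(4^{2} + 6 \cdot 4 + \frac{17}{13} \left(-19\right)\right) - 79\right) = - 169 \left(\left(16 + 24 - \frac{323}{13}\right) - 79\right) = - 169 \left(\frac{197}{13} - 79\right) = \left(-169\right) \left(- \frac{830}{13}\right) = 10790$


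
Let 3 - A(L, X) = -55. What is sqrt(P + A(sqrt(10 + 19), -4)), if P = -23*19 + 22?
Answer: I*sqrt(357) ≈ 18.894*I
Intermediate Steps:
A(L, X) = 58 (A(L, X) = 3 - 1*(-55) = 3 + 55 = 58)
P = -415 (P = -437 + 22 = -415)
sqrt(P + A(sqrt(10 + 19), -4)) = sqrt(-415 + 58) = sqrt(-357) = I*sqrt(357)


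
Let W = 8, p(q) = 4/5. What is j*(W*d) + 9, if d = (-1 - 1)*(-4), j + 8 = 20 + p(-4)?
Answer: 4141/5 ≈ 828.20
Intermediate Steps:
p(q) = 4/5 (p(q) = 4*(1/5) = 4/5)
j = 64/5 (j = -8 + (20 + 4/5) = -8 + 104/5 = 64/5 ≈ 12.800)
d = 8 (d = -2*(-4) = 8)
j*(W*d) + 9 = 64*(8*8)/5 + 9 = (64/5)*64 + 9 = 4096/5 + 9 = 4141/5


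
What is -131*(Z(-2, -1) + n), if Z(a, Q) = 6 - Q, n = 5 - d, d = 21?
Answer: 1179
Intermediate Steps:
n = -16 (n = 5 - 1*21 = 5 - 21 = -16)
-131*(Z(-2, -1) + n) = -131*((6 - 1*(-1)) - 16) = -131*((6 + 1) - 16) = -131*(7 - 16) = -131*(-9) = 1179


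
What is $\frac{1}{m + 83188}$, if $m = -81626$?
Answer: $\frac{1}{1562} \approx 0.00064021$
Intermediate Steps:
$\frac{1}{m + 83188} = \frac{1}{-81626 + 83188} = \frac{1}{1562}$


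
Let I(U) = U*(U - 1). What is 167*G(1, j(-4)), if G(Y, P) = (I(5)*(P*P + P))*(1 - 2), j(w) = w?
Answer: -40080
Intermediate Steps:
I(U) = U*(-1 + U)
G(Y, P) = -20*P - 20*P**2 (G(Y, P) = ((5*(-1 + 5))*(P*P + P))*(1 - 2) = ((5*4)*(P**2 + P))*(-1) = (20*(P + P**2))*(-1) = (20*P + 20*P**2)*(-1) = -20*P - 20*P**2)
167*G(1, j(-4)) = 167*(-20*(-4)*(1 - 4)) = 167*(-20*(-4)*(-3)) = 167*(-240) = -40080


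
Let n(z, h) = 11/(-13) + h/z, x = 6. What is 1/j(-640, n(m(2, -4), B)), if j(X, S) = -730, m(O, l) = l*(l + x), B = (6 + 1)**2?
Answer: -1/730 ≈ -0.0013699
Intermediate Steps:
B = 49 (B = 7**2 = 49)
m(O, l) = l*(6 + l) (m(O, l) = l*(l + 6) = l*(6 + l))
n(z, h) = -11/13 + h/z (n(z, h) = 11*(-1/13) + h/z = -11/13 + h/z)
1/j(-640, n(m(2, -4), B)) = 1/(-730) = -1/730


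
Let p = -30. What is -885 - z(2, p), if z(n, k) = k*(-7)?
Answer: -1095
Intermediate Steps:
z(n, k) = -7*k
-885 - z(2, p) = -885 - (-7)*(-30) = -885 - 1*210 = -885 - 210 = -1095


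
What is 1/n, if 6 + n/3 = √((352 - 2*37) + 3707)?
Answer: 2/3949 + √3985/11847 ≈ 0.0058350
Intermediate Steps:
n = -18 + 3*√3985 (n = -18 + 3*√((352 - 2*37) + 3707) = -18 + 3*√((352 - 74) + 3707) = -18 + 3*√(278 + 3707) = -18 + 3*√3985 ≈ 171.38)
1/n = 1/(-18 + 3*√3985)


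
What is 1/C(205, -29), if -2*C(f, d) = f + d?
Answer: -1/88 ≈ -0.011364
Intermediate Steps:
C(f, d) = -d/2 - f/2 (C(f, d) = -(f + d)/2 = -(d + f)/2 = -d/2 - f/2)
1/C(205, -29) = 1/(-½*(-29) - ½*205) = 1/(29/2 - 205/2) = 1/(-88) = -1/88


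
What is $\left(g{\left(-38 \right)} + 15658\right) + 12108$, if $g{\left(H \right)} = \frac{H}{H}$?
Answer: $27767$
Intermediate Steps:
$g{\left(H \right)} = 1$
$\left(g{\left(-38 \right)} + 15658\right) + 12108 = \left(1 + 15658\right) + 12108 = 15659 + 12108 = 27767$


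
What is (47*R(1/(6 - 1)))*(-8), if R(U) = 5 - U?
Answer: -9024/5 ≈ -1804.8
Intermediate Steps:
(47*R(1/(6 - 1)))*(-8) = (47*(5 - 1/(6 - 1)))*(-8) = (47*(5 - 1/5))*(-8) = (47*(5 - 1*⅕))*(-8) = (47*(5 - ⅕))*(-8) = (47*(24/5))*(-8) = (1128/5)*(-8) = -9024/5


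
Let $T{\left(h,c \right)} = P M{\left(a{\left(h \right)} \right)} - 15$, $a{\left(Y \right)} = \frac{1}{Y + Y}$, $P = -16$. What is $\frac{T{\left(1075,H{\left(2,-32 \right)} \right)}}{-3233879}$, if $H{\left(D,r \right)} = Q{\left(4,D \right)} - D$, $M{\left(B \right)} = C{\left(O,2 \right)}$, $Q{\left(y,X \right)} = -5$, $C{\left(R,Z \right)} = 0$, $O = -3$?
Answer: $\frac{15}{3233879} \approx 4.6384 \cdot 10^{-6}$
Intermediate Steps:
$a{\left(Y \right)} = \frac{1}{2 Y}$
$M{\left(B \right)} = 0$
$H{\left(D,r \right)} = -5 - D$
$T{\left(h,c \right)} = -15$ ($T{\left(h,c \right)} = \left(-16\right) 0 - 15 = 0 - 15 = -15$)
$\frac{T{\left(1075,H{\left(2,-32 \right)} \right)}}{-3233879} = - \frac{15}{-3233879} = \left(-15\right) \left(- \frac{1}{3233879}\right) = \frac{15}{3233879}$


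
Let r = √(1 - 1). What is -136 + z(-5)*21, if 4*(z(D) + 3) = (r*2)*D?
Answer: -199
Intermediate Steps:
r = 0 (r = √0 = 0)
z(D) = -3 (z(D) = -3 + ((0*2)*D)/4 = -3 + (0*D)/4 = -3 + (¼)*0 = -3 + 0 = -3)
-136 + z(-5)*21 = -136 - 3*21 = -136 - 63 = -199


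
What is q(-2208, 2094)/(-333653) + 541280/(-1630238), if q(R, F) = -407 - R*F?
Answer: -3858713177175/271966899707 ≈ -14.188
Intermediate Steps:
q(R, F) = -407 - F*R
q(-2208, 2094)/(-333653) + 541280/(-1630238) = (-407 - 1*2094*(-2208))/(-333653) + 541280/(-1630238) = (-407 + 4623552)*(-1/333653) + 541280*(-1/1630238) = 4623145*(-1/333653) - 270640/815119 = -4623145/333653 - 270640/815119 = -3858713177175/271966899707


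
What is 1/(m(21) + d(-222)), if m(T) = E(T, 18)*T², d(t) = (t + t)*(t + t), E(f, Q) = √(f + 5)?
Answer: 10952/2158752555 - 49*√26/4317505110 ≈ 5.0154e-6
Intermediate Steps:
E(f, Q) = √(5 + f)
d(t) = 4*t² (d(t) = (2*t)*(2*t) = 4*t²)
m(T) = T²*√(5 + T) (m(T) = √(5 + T)*T² = T²*√(5 + T))
1/(m(21) + d(-222)) = 1/(21²*√(5 + 21) + 4*(-222)²) = 1/(441*√26 + 4*49284) = 1/(441*√26 + 197136) = 1/(197136 + 441*√26)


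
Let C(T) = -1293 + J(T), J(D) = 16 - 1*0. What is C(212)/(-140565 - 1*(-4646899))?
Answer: -1277/4506334 ≈ -0.00028338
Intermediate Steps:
J(D) = 16 (J(D) = 16 + 0 = 16)
C(T) = -1277 (C(T) = -1293 + 16 = -1277)
C(212)/(-140565 - 1*(-4646899)) = -1277/(-140565 - 1*(-4646899)) = -1277/(-140565 + 4646899) = -1277/4506334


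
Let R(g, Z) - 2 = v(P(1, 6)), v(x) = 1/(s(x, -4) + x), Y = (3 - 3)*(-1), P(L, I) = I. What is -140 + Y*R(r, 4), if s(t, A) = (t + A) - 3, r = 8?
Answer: -140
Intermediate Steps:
Y = 0 (Y = 0*(-1) = 0)
s(t, A) = -3 + A + t (s(t, A) = (A + t) - 3 = -3 + A + t)
v(x) = 1/(-7 + 2*x) (v(x) = 1/((-3 - 4 + x) + x) = 1/((-7 + x) + x) = 1/(-7 + 2*x))
R(g, Z) = 11/5 (R(g, Z) = 2 + 1/(-7 + 2*6) = 2 + 1/(-7 + 12) = 2 + 1/5 = 2 + ⅕ = 11/5)
-140 + Y*R(r, 4) = -140 + 0*(11/5) = -140 + 0 = -140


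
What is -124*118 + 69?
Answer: -14563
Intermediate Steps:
-124*118 + 69 = -14632 + 69 = -14563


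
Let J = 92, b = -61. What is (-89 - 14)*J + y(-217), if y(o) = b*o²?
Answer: -2881905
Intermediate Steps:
y(o) = -61*o²
(-89 - 14)*J + y(-217) = (-89 - 14)*92 - 61*(-217)² = -103*92 - 61*47089 = -9476 - 2872429 = -2881905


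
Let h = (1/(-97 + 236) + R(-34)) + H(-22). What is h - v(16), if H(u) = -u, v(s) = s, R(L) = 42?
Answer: 6673/139 ≈ 48.007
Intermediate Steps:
h = 8897/139 (h = (1/(-97 + 236) + 42) - 1*(-22) = (1/139 + 42) + 22 = 5839/139 + 22 = 8897/139 ≈ 64.007)
h - v(16) = 8897/139 - 1*16 = 8897/139 - 16 = 6673/139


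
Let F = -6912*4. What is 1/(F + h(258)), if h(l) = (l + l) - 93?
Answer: -1/27225 ≈ -3.6731e-5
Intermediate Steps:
F = -27648
h(l) = -93 + 2*l (h(l) = 2*l - 93 = -93 + 2*l)
1/(F + h(258)) = 1/(-27648 + (-93 + 2*258)) = 1/(-27648 + (-93 + 516)) = 1/(-27648 + 423) = 1/(-27225) = -1/27225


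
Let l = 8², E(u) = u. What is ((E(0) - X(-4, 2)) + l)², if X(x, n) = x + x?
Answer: 5184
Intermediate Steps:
X(x, n) = 2*x
l = 64
((E(0) - X(-4, 2)) + l)² = ((0 - 2*(-4)) + 64)² = ((0 - 1*(-8)) + 64)² = ((0 + 8) + 64)² = (8 + 64)² = 72² = 5184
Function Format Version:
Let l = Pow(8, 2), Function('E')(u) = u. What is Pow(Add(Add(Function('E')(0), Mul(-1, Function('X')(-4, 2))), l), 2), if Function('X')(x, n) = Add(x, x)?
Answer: 5184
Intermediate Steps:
Function('X')(x, n) = Mul(2, x)
l = 64
Pow(Add(Add(Function('E')(0), Mul(-1, Function('X')(-4, 2))), l), 2) = Pow(Add(Add(0, Mul(-1, Mul(2, -4))), 64), 2) = Pow(Add(Add(0, Mul(-1, -8)), 64), 2) = Pow(Add(Add(0, 8), 64), 2) = Pow(Add(8, 64), 2) = Pow(72, 2) = 5184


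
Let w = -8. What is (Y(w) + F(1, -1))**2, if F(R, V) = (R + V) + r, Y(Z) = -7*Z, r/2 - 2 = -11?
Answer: 1444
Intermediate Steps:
r = -18 (r = 4 + 2*(-11) = 4 - 22 = -18)
F(R, V) = -18 + R + V (F(R, V) = (R + V) - 18 = -18 + R + V)
(Y(w) + F(1, -1))**2 = (-7*(-8) + (-18 + 1 - 1))**2 = (56 - 18)**2 = 38**2 = 1444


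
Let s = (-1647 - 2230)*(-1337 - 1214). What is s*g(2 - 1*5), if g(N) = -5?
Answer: -49451135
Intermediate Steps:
s = 9890227 (s = -3877*(-2551) = 9890227)
s*g(2 - 1*5) = 9890227*(-5) = -49451135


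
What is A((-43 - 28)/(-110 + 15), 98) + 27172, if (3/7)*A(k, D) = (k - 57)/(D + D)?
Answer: 54206804/1995 ≈ 27171.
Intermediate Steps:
A(k, D) = 7*(-57 + k)/(6*D) (A(k, D) = 7*((k - 57)/(D + D))/3 = 7*((-57 + k)/((2*D)))/3 = 7*((-57 + k)*(1/(2*D)))/3 = 7*((-57 + k)/(2*D))/3 = 7*(-57 + k)/(6*D))
A((-43 - 28)/(-110 + 15), 98) + 27172 = (7/6)*(-57 + (-43 - 28)/(-110 + 15))/98 + 27172 = (7/6)*(1/98)*(-57 - 71/(-95)) + 27172 = (7/6)*(1/98)*(-57 - 71*(-1/95)) + 27172 = (7/6)*(1/98)*(-57 + 71/95) + 27172 = (7/6)*(1/98)*(-5344/95) + 27172 = -1336/1995 + 27172 = 54206804/1995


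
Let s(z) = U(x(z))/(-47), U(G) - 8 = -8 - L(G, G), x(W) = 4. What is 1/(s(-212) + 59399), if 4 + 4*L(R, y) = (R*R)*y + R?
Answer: 47/2791769 ≈ 1.6835e-5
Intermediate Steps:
L(R, y) = -1 + R/4 + y*R**2/4 (L(R, y) = -1 + ((R*R)*y + R)/4 = -1 + (R**2*y + R)/4 = -1 + (y*R**2 + R)/4 = -1 + (R + y*R**2)/4 = -1 + (R/4 + y*R**2/4) = -1 + R/4 + y*R**2/4)
U(G) = 1 - G/4 - G**3/4 (U(G) = 8 + (-8 - (-1 + G/4 + G*G**2/4)) = 8 + (-8 - (-1 + G/4 + G**3/4)) = 8 + (-8 + (1 - G/4 - G**3/4)) = 8 + (-7 - G/4 - G**3/4) = 1 - G/4 - G**3/4)
s(z) = 16/47 (s(z) = (1 - 1/4*4 - 1/4*4**3)/(-47) = (1 - 1 - 1/4*64)*(-1/47) = (1 - 1 - 16)*(-1/47) = -16*(-1/47) = 16/47)
1/(s(-212) + 59399) = 1/(16/47 + 59399) = 1/(2791769/47) = 47/2791769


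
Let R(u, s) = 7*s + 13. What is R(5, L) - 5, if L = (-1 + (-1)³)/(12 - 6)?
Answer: 17/3 ≈ 5.6667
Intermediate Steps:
L = -⅓ (L = (-1 - 1)/6 = -2*⅙ = -⅓ ≈ -0.33333)
R(u, s) = 13 + 7*s
R(5, L) - 5 = (13 + 7*(-⅓)) - 5 = (13 - 7/3) - 5 = 32/3 - 5 = 17/3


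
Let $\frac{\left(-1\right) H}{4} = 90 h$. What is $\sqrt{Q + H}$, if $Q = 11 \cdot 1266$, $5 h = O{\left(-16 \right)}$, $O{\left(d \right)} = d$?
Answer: $\sqrt{15078} \approx 122.79$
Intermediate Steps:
$h = - \frac{16}{5}$ ($h = \frac{1}{5} \left(-16\right) = - \frac{16}{5} \approx -3.2$)
$H = 1152$ ($H = - 4 \cdot 90 \left(- \frac{16}{5}\right) = \left(-4\right) \left(-288\right) = 1152$)
$Q = 13926$
$\sqrt{Q + H} = \sqrt{13926 + 1152} = \sqrt{15078}$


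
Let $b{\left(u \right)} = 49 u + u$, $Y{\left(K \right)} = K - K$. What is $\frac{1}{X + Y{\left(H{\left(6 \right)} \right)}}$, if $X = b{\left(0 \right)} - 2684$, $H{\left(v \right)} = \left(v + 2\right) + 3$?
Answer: $- \frac{1}{2684} \approx -0.00037258$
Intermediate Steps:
$H{\left(v \right)} = 5 + v$ ($H{\left(v \right)} = \left(2 + v\right) + 3 = 5 + v$)
$Y{\left(K \right)} = 0$
$b{\left(u \right)} = 50 u$
$X = -2684$ ($X = 50 \cdot 0 - 2684 = 0 - 2684 = -2684$)
$\frac{1}{X + Y{\left(H{\left(6 \right)} \right)}} = \frac{1}{-2684 + 0} = \frac{1}{-2684} = - \frac{1}{2684}$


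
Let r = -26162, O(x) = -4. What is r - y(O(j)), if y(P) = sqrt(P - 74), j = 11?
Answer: -26162 - I*sqrt(78) ≈ -26162.0 - 8.8318*I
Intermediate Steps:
y(P) = sqrt(-74 + P)
r - y(O(j)) = -26162 - sqrt(-74 - 4) = -26162 - sqrt(-78) = -26162 - I*sqrt(78)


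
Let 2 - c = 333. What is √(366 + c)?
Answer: √35 ≈ 5.9161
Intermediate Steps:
c = -331 (c = 2 - 1*333 = 2 - 333 = -331)
√(366 + c) = √(366 - 331) = √35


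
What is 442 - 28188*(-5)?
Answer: 141382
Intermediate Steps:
442 - 28188*(-5) = 442 - 486*(-290) = 442 + 140940 = 141382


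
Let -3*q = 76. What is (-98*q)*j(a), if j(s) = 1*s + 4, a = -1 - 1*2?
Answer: 7448/3 ≈ 2482.7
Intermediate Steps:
a = -3 (a = -1 - 2 = -3)
q = -76/3 (q = -1/3*76 = -76/3 ≈ -25.333)
j(s) = 4 + s (j(s) = s + 4 = 4 + s)
(-98*q)*j(a) = (-98*(-76/3))*(4 - 3) = (7448/3)*1 = 7448/3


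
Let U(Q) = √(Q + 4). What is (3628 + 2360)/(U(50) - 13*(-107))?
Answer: 8329308/1934827 - 17964*√6/1934827 ≈ 4.2822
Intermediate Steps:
U(Q) = √(4 + Q)
(3628 + 2360)/(U(50) - 13*(-107)) = (3628 + 2360)/(√(4 + 50) - 13*(-107)) = 5988/(√54 + 1391) = 5988/(3*√6 + 1391) = 5988/(1391 + 3*√6)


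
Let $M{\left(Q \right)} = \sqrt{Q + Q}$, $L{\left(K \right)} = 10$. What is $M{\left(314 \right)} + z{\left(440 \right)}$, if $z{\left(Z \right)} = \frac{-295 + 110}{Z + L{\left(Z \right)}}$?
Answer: $- \frac{37}{90} + 2 \sqrt{157} \approx 24.649$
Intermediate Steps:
$M{\left(Q \right)} = \sqrt{2} \sqrt{Q}$ ($M{\left(Q \right)} = \sqrt{2 Q} = \sqrt{2} \sqrt{Q}$)
$z{\left(Z \right)} = - \frac{185}{10 + Z}$ ($z{\left(Z \right)} = \frac{-295 + 110}{Z + 10} = - \frac{185}{10 + Z}$)
$M{\left(314 \right)} + z{\left(440 \right)} = \sqrt{2} \sqrt{314} - \frac{185}{10 + 440} = 2 \sqrt{157} - \frac{185}{450} = 2 \sqrt{157} - \frac{37}{90} = - \frac{37}{90} + 2 \sqrt{157}$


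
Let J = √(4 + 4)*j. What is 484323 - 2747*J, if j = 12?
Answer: 484323 - 65928*√2 ≈ 3.9109e+5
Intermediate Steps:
J = 24*√2 (J = √(4 + 4)*12 = √8*12 = (2*√2)*12 = 24*√2 ≈ 33.941)
484323 - 2747*J = 484323 - 2747*24*√2 = 484323 - 65928*√2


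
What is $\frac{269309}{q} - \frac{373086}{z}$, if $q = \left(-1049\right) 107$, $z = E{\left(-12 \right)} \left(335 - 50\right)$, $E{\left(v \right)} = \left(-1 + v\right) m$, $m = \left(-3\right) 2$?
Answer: $- \frac{2659057276}{138620105} \approx -19.182$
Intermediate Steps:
$m = -6$
$E{\left(v \right)} = 6 - 6 v$ ($E{\left(v \right)} = \left(-1 + v\right) \left(-6\right) = 6 - 6 v$)
$z = 22230$ ($z = \left(6 - -72\right) \left(335 - 50\right) = \left(6 + 72\right) 285 = 78 \cdot 285 = 22230$)
$q = -112243$
$\frac{269309}{q} - \frac{373086}{z} = \frac{269309}{-112243} - \frac{373086}{22230} = 269309 \left(- \frac{1}{112243}\right) - \frac{20727}{1235} = - \frac{269309}{112243} - \frac{20727}{1235} = - \frac{2659057276}{138620105}$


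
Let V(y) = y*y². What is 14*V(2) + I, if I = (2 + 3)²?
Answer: 137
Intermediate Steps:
V(y) = y³
I = 25 (I = 5² = 25)
14*V(2) + I = 14*2³ + 25 = 14*8 + 25 = 112 + 25 = 137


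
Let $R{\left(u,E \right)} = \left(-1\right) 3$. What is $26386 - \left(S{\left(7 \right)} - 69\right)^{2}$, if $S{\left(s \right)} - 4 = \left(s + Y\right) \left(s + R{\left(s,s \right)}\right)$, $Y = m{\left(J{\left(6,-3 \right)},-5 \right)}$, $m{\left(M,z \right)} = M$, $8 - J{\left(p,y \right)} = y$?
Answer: $26337$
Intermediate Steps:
$J{\left(p,y \right)} = 8 - y$
$R{\left(u,E \right)} = -3$
$Y = 11$ ($Y = 8 - -3 = 8 + 3 = 11$)
$S{\left(s \right)} = 4 + \left(-3 + s\right) \left(11 + s\right)$ ($S{\left(s \right)} = 4 + \left(s + 11\right) \left(s - 3\right) = 4 + \left(11 + s\right) \left(-3 + s\right) = 4 + \left(-3 + s\right) \left(11 + s\right)$)
$26386 - \left(S{\left(7 \right)} - 69\right)^{2} = 26386 - \left(\left(-29 + 7^{2} + 8 \cdot 7\right) - 69\right)^{2} = 26386 - \left(\left(-29 + 49 + 56\right) - 69\right)^{2} = 26386 - \left(76 - 69\right)^{2} = 26386 - 7^{2} = 26386 - 49 = 26337$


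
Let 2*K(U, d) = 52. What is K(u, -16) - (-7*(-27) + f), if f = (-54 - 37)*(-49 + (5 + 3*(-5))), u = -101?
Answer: -5532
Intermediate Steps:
K(U, d) = 26 (K(U, d) = (1/2)*52 = 26)
f = 5369 (f = -91*(-49 + (5 - 15)) = -91*(-49 - 10) = -91*(-59) = 5369)
K(u, -16) - (-7*(-27) + f) = 26 - (-7*(-27) + 5369) = 26 - (189 + 5369) = 26 - 1*5558 = 26 - 5558 = -5532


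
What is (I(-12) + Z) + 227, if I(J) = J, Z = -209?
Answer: 6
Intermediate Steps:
(I(-12) + Z) + 227 = (-12 - 209) + 227 = -221 + 227 = 6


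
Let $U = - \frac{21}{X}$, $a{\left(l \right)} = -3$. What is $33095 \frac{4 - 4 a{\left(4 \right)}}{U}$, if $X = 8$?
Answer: $- \frac{4236160}{21} \approx -2.0172 \cdot 10^{5}$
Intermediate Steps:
$U = - \frac{21}{8} \approx -2.625$
$33095 \frac{4 - 4 a{\left(4 \right)}}{U} = 33095 \frac{4 - -12}{- \frac{21}{8}} = 33095 \left(4 + 12\right) \left(- \frac{8}{21}\right) = 33095 \cdot 16 \left(- \frac{8}{21}\right) = 33095 \left(- \frac{128}{21}\right) = - \frac{4236160}{21}$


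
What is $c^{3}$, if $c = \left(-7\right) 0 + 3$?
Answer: $27$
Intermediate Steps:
$c = 3$ ($c = 0 + 3 = 3$)
$c^{3} = 3^{3} = 27$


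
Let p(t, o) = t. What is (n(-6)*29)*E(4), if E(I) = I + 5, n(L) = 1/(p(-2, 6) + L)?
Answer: -261/8 ≈ -32.625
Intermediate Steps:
n(L) = 1/(-2 + L)
E(I) = 5 + I
(n(-6)*29)*E(4) = (29/(-2 - 6))*(5 + 4) = (29/(-8))*9 = -1/8*29*9 = -29/8*9 = -261/8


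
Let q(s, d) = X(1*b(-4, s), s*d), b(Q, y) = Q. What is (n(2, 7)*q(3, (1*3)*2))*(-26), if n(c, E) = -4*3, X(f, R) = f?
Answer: -1248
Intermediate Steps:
n(c, E) = -12
q(s, d) = -4 (q(s, d) = 1*(-4) = -4)
(n(2, 7)*q(3, (1*3)*2))*(-26) = -12*(-4)*(-26) = 48*(-26) = -1248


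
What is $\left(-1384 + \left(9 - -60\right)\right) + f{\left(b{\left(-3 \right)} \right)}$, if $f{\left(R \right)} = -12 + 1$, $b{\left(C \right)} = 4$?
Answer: $-1326$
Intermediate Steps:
$f{\left(R \right)} = -11$
$\left(-1384 + \left(9 - -60\right)\right) + f{\left(b{\left(-3 \right)} \right)} = \left(-1384 + \left(9 - -60\right)\right) - 11 = \left(-1384 + \left(9 + 60\right)\right) - 11 = \left(-1384 + 69\right) - 11 = -1315 - 11 = -1326$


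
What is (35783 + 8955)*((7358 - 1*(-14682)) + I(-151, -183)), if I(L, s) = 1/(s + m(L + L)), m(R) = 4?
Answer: 176498523342/179 ≈ 9.8602e+8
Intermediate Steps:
I(L, s) = 1/(4 + s) (I(L, s) = 1/(s + 4) = 1/(4 + s))
(35783 + 8955)*((7358 - 1*(-14682)) + I(-151, -183)) = (35783 + 8955)*((7358 - 1*(-14682)) + 1/(4 - 183)) = 44738*((7358 + 14682) + 1/(-179)) = 44738*(22040 - 1/179) = 44738*(3945159/179) = 176498523342/179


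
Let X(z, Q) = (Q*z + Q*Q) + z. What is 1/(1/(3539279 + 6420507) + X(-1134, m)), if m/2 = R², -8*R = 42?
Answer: -318713152/19316243023339 ≈ -1.6500e-5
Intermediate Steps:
R = -21/4 (R = -⅛*42 = -21/4 ≈ -5.2500)
m = 441/8 (m = 2*(-21/4)² = 2*(441/16) = 441/8 ≈ 55.125)
X(z, Q) = z + Q² + Q*z (X(z, Q) = (Q*z + Q²) + z = (Q² + Q*z) + z = z + Q² + Q*z)
1/(1/(3539279 + 6420507) + X(-1134, m)) = 1/(1/(3539279 + 6420507) + (-1134 + (441/8)² + (441/8)*(-1134))) = 1/(1/9959786 + (-1134 + 194481/64 - 250047/4)) = 1/(1/9959786 - 3878847/64) = 1/(-19316243023339/318713152) = -318713152/19316243023339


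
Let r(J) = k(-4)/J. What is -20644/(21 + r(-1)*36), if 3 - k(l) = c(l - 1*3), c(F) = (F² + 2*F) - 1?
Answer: -20644/1137 ≈ -18.157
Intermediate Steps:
c(F) = -1 + F² + 2*F
k(l) = 10 - (-3 + l)² - 2*l (k(l) = 3 - (-1 + (l - 1*3)² + 2*(l - 1*3)) = 3 - (-1 + (l - 3)² + 2*(l - 3)) = 3 - (-1 + (-3 + l)² + 2*(-3 + l)) = 3 - (-1 + (-3 + l)² + (-6 + 2*l)) = 3 - (-7 + (-3 + l)² + 2*l) = 3 + (7 - (-3 + l)² - 2*l) = 10 - (-3 + l)² - 2*l)
r(J) = -31/J (r(J) = (1 - 1*(-4)² + 4*(-4))/J = (1 - 1*16 - 16)/J = (1 - 16 - 16)/J = -31/J)
-20644/(21 + r(-1)*36) = -20644/(21 - 31/(-1)*36) = -20644/(21 - 31*(-1)*36) = -20644/(21 + 31*36) = -20644/(21 + 1116) = -20644/1137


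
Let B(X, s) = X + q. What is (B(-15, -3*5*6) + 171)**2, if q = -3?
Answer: 23409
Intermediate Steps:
B(X, s) = -3 + X (B(X, s) = X - 3 = -3 + X)
(B(-15, -3*5*6) + 171)**2 = ((-3 - 15) + 171)**2 = (-18 + 171)**2 = 153**2 = 23409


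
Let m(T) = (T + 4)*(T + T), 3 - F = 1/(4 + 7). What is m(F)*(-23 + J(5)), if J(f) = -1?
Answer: -116736/121 ≈ -964.76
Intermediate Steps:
F = 32/11 (F = 3 - 1/(4 + 7) = 3 - 1/11 = 32/11 ≈ 2.9091)
m(T) = 2*T*(4 + T) (m(T) = (4 + T)*(2*T) = 2*T*(4 + T))
m(F)*(-23 + J(5)) = (2*(32/11)*(4 + 32/11))*(-23 - 1) = (2*(32/11)*(76/11))*(-24) = (4864/121)*(-24) = -116736/121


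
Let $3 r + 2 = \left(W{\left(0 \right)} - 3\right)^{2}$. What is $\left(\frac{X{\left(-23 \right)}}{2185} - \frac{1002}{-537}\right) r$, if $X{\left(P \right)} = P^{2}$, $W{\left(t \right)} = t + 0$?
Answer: $\frac{83643}{17005} \approx 4.9187$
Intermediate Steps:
$W{\left(t \right)} = t$
$r = \frac{7}{3}$ ($r = - \frac{2}{3} + \frac{\left(0 - 3\right)^{2}}{3} = - \frac{2}{3} + \frac{\left(-3\right)^{2}}{3} = - \frac{2}{3} + \frac{1}{3} \cdot 9 = - \frac{2}{3} + 3 = \frac{7}{3} \approx 2.3333$)
$\left(\frac{X{\left(-23 \right)}}{2185} - \frac{1002}{-537}\right) r = \left(\frac{\left(-23\right)^{2}}{2185} - \frac{1002}{-537}\right) \frac{7}{3} = \left(529 \cdot \frac{1}{2185} - - \frac{334}{179}\right) \frac{7}{3} = \left(\frac{23}{95} + \frac{334}{179}\right) \frac{7}{3} = \frac{35847}{17005} \cdot \frac{7}{3} = \frac{83643}{17005}$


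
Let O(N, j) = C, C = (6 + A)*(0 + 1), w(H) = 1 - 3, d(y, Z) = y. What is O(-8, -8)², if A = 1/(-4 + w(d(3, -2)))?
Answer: 1225/36 ≈ 34.028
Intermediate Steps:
w(H) = -2
A = -⅙ (A = 1/(-4 - 2) = 1/(-6) = -⅙ ≈ -0.16667)
C = 35/6 (C = (6 - ⅙)*(0 + 1) = (35/6)*1 = 35/6 ≈ 5.8333)
O(N, j) = 35/6
O(-8, -8)² = (35/6)² = 1225/36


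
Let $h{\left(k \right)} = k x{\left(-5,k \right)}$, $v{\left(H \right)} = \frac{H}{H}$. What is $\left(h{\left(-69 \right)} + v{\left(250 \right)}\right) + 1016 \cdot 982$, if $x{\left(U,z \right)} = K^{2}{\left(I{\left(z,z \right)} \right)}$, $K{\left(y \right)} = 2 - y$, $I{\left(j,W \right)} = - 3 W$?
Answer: $-1902012$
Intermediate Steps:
$x{\left(U,z \right)} = \left(2 + 3 z\right)^{2}$ ($x{\left(U,z \right)} = \left(2 - - 3 z\right)^{2} = \left(2 + 3 z\right)^{2}$)
$v{\left(H \right)} = 1$
$h{\left(k \right)} = k \left(2 + 3 k\right)^{2}$
$\left(h{\left(-69 \right)} + v{\left(250 \right)}\right) + 1016 \cdot 982 = \left(- 69 \left(2 + 3 \left(-69\right)\right)^{2} + 1\right) + 1016 \cdot 982 = \left(- 69 \left(2 - 207\right)^{2} + 1\right) + 997712 = \left(- 69 \left(-205\right)^{2} + 1\right) + 997712 = \left(\left(-69\right) 42025 + 1\right) + 997712 = \left(-2899725 + 1\right) + 997712 = -2899724 + 997712 = -1902012$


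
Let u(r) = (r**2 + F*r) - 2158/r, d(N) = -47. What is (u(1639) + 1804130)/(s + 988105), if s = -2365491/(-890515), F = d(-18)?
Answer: 3220810174490580/721098283099337 ≈ 4.4665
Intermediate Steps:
F = -47
u(r) = r**2 - 2158/r - 47*r (u(r) = (r**2 - 47*r) - 2158/r = r**2 - 2158/r - 47*r)
s = 2365491/890515 (s = -2365491*(-1/890515) = 2365491/890515 ≈ 2.6563)
(u(1639) + 1804130)/(s + 988105) = ((-2158 + 1639**2*(-47 + 1639))/1639 + 1804130)/(2365491/890515 + 988105) = ((-2158 + 2686321*1592)/1639 + 1804130)/(879924689566/890515) = ((-2158 + 4276623032)/1639 + 1804130)*(890515/879924689566) = ((1/1639)*4276620874 + 1804130)*(890515/879924689566) = (4276620874/1639 + 1804130)*(890515/879924689566) = (7233589944/1639)*(890515/879924689566) = 3220810174490580/721098283099337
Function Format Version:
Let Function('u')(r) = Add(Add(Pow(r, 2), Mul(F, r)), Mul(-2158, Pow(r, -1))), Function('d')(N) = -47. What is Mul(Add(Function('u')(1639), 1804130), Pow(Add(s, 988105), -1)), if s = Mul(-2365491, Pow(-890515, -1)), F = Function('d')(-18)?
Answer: Rational(3220810174490580, 721098283099337) ≈ 4.4665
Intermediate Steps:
F = -47
Function('u')(r) = Add(Pow(r, 2), Mul(-2158, Pow(r, -1)), Mul(-47, r)) (Function('u')(r) = Add(Add(Pow(r, 2), Mul(-47, r)), Mul(-2158, Pow(r, -1))) = Add(Pow(r, 2), Mul(-2158, Pow(r, -1)), Mul(-47, r)))
s = Rational(2365491, 890515) (s = Mul(-2365491, Rational(-1, 890515)) = Rational(2365491, 890515) ≈ 2.6563)
Mul(Add(Function('u')(1639), 1804130), Pow(Add(s, 988105), -1)) = Mul(Add(Mul(Pow(1639, -1), Add(-2158, Mul(Pow(1639, 2), Add(-47, 1639)))), 1804130), Pow(Add(Rational(2365491, 890515), 988105), -1)) = Mul(Add(Mul(Rational(1, 1639), Add(-2158, Mul(2686321, 1592))), 1804130), Pow(Rational(879924689566, 890515), -1)) = Mul(Add(Mul(Rational(1, 1639), Add(-2158, 4276623032)), 1804130), Rational(890515, 879924689566)) = Mul(Add(Mul(Rational(1, 1639), 4276620874), 1804130), Rational(890515, 879924689566)) = Mul(Add(Rational(4276620874, 1639), 1804130), Rational(890515, 879924689566)) = Mul(Rational(7233589944, 1639), Rational(890515, 879924689566)) = Rational(3220810174490580, 721098283099337)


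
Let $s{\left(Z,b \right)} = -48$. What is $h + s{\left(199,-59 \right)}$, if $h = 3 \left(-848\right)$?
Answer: $-2592$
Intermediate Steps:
$h = -2544$
$h + s{\left(199,-59 \right)} = -2544 - 48 = -2592$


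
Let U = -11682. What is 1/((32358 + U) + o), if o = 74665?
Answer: 1/95341 ≈ 1.0489e-5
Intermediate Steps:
1/((32358 + U) + o) = 1/((32358 - 11682) + 74665) = 1/(20676 + 74665) = 1/95341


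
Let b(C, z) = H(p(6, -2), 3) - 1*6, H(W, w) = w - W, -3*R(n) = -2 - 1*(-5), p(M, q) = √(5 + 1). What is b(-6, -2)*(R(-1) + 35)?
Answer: -102 - 34*√6 ≈ -185.28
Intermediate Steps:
p(M, q) = √6
R(n) = -1 (R(n) = -(-2 - 1*(-5))/3 = -(-2 + 5)/3 = -⅓*3 = -1)
b(C, z) = -3 - √6 (b(C, z) = (3 - √6) - 1*6 = (3 - √6) - 6 = -3 - √6)
b(-6, -2)*(R(-1) + 35) = (-3 - √6)*(-1 + 35) = (-3 - √6)*34 = -102 - 34*√6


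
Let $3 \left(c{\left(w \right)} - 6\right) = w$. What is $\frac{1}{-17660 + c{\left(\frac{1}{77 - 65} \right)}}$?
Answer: $- \frac{36}{635543} \approx -5.6644 \cdot 10^{-5}$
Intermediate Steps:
$c{\left(w \right)} = 6 + \frac{w}{3}$
$\frac{1}{-17660 + c{\left(\frac{1}{77 - 65} \right)}} = \frac{1}{-17660 + \left(6 + \frac{1}{3 \left(77 - 65\right)}\right)} = \frac{1}{-17660 + \left(6 + \frac{1}{3 \cdot 12}\right)} = \frac{1}{-17660 + \left(6 + \frac{1}{3} \cdot \frac{1}{12}\right)} = \frac{1}{-17660 + \left(6 + \frac{1}{36}\right)} = \frac{1}{-17660 + \frac{217}{36}} = \frac{1}{- \frac{635543}{36}} = - \frac{36}{635543}$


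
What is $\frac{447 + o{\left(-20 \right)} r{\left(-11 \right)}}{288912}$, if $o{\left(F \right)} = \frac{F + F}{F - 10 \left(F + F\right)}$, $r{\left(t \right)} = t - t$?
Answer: $\frac{149}{96304} \approx 0.0015472$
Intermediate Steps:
$r{\left(t \right)} = 0$
$o{\left(F \right)} = - \frac{2}{19}$ ($o{\left(F \right)} = \frac{2 F}{F - 10 \cdot 2 F} = \frac{2 F}{F - 20 F} = \frac{2 F}{\left(-19\right) F} = 2 F \left(- \frac{1}{19 F}\right) = - \frac{2}{19}$)
$\frac{447 + o{\left(-20 \right)} r{\left(-11 \right)}}{288912} = \frac{447 - 0}{288912} = \left(447 + 0\right) \frac{1}{288912} = 447 \cdot \frac{1}{288912} = \frac{149}{96304}$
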